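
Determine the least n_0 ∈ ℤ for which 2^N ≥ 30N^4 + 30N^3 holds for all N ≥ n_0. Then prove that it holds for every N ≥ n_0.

n_0 = 24

At N = 23: 8388608 < 8760240, so the inequality fails and n_0 ≥ 24. We prove 2^N ≥ 30N^4 + 30N^3 for all N ≥ 24.
When N = 24: 2^N = 16777216 and 30N^4 + 30N^3 = 10368000, so 16777216 ≥ 10368000.
Suppose the result is true for N = k, so 2^k ≥ 30k^4 + 30k^3.
Then 2^(k + 1) = 2·(2^k) ≥ 2·(30k^4 + 30k^3).
Also, for k ≥ 24 we have 2·(30k^4 + 30k^3) ≥ 30(k+1)^4 + 30(k+1)^3, since 2·(30k^4 + 30k^3) − (30(k+1)^4 + 30(k+1)^3) = 30k^4 - 90k^3 - 270k^2 - 210k - 60, which is nonnegative for all k ≥ 24.
Combining, 2^(k + 1) ≥ 30(k+1)^4 + 30(k+1)^3.
By induction, the statement is established for all N ≥ 24.
Hence the smallest such n_0 is 24.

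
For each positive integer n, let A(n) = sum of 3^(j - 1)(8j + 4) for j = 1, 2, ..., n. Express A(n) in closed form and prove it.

A(n) = 4·3^n·n

We claim A(n) = 4·3^n·n for all n ≥ 1.
For the base case n = 1: A(1) = 12, and the closed form gives 12. They agree.
Suppose the result is true for n = j, so A(j) = 4·3^j·j.
Then A(j+1) = A(j) + (3^j(8j + 12)) = (4·3^j·j) + (3^j(8j + 12)).
Simplifying, A(j+1) = 12·3^j(j + 1) = 4·3^(j+1)·(j+1),
which is the closed form with n = j+1.
This completes the induction.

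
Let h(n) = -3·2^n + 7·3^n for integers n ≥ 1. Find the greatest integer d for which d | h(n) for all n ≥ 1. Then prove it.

d = 3

Computing the first values: h(1) = 15 and h(2) = 51; gcd(15, 51) = 3, so d ≤ 3.
We prove 3 | -3·2^n + 7·3^n for all n ≥ 1 by induction on n.
Base step (n = 1): h(1) = 15 = 3·(5), so 3 | h(1).
Suppose the result is true for n = i, i.e. 3 | h(i). Then
h(i+1) − 3·h(i) = (-3·2^(i+1) + 7·3^(i+1)) − 3·(-3·2^i + 7·3^i) = (-3)·2^i·(2 − 3) = (3)·2^i. Since 3 | h(i) by the inductive hypothesis, 3 | 3·h(i); and 3 | 3 since 3 = 3·1. Therefore 3 | h(i+1).
By the principle of mathematical induction, the result holds for all n ≥ 1.
Therefore the largest such d is 3.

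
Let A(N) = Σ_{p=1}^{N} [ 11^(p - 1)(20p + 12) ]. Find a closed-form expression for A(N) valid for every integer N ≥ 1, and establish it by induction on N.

A(N) = 11^N(2N + 1) - 1

We claim A(N) = 11^N(2N + 1) - 1 for all N ≥ 1.
Base case (N = 1): A(1) = 32, and the closed form gives 32. They agree.
Inductive step: suppose the statement holds for some p ≥ 1, so A(p) = 11^p(2p + 1) - 1.
Then A(p+1) = A(p) + (11^p(20p + 32)) = (11^p(2p + 1) - 1) + (11^p(20p + 32)).
Simplifying, A(p+1) = 22·11^p·p + 33·11^p - 1 = 11^(p+1)(2(p+1) + 1) - 1,
which is the closed form with N = p+1.
This completes the induction.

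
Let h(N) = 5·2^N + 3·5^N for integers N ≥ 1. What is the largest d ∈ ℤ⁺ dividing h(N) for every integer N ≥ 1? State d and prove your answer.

Computing the first values: h(1) = 25 and h(2) = 95; gcd(25, 95) = 5, so d ≤ 5.
We prove 5 | 5·2^N + 3·5^N for all N ≥ 1 by induction on N.
When N = 1: h(1) = 25 = 5·(5), so 5 | h(1).
For the inductive step, assume it holds for an arbitrary i ≥ 1, i.e. 5 | h(i). Then
h(i+1) − 5·h(i) = (5·2^(i+1) + 3·5^(i+1)) − 5·(5·2^i + 3·5^i) = (5)·2^i·(2 − 5) = (-15)·2^i. Since 5 | h(i) by the inductive hypothesis, 5 | 5·h(i); and 5 | -15 since -15 = 5·-3. Therefore 5 | h(i+1).
Hence, by induction on N, the claim holds for every N ≥ 1.
Therefore the largest such d is 5.

d = 5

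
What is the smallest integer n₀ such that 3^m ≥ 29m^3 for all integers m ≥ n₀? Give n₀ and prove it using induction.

n₀ = 10

At m = 9: 19683 < 21141, so the inequality fails and n₀ ≥ 10. We prove 3^m ≥ 29m^3 for all m ≥ 10.
Base case (m = 10): 3^m = 59049 and 29m^3 = 29000, so 59049 ≥ 29000.
For the inductive step, assume it holds for an arbitrary j ≥ 10, so 3^j ≥ 29j^3.
Then 3^(j + 1) = 3·(3^j) ≥ 3·(29j^3).
Also, for j ≥ 10 we have 3·(29j^3) ≥ 29(j+1)^3, since 3 ≥ (1 + 1/j)^3 for all j ≥ 10.
Combining, 3^(j + 1) ≥ 29(j+1)^3.
This completes the induction.
Hence the smallest such n₀ is 10.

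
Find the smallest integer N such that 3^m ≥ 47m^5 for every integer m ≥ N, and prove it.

At m = 16: 43046721 < 49283072, so the inequality fails and N ≥ 17. We prove 3^m ≥ 47m^5 for all m ≥ 17.
When m = 17: 3^m = 129140163 and 47m^5 = 66733279, so 129140163 ≥ 66733279.
Inductive step: assume the claim holds for m = r, so 3^r ≥ 47r^5.
Then 3^(r + 1) = 3·(3^r) ≥ 3·(47r^5).
Also, for r ≥ 17 we have 3·(47r^5) ≥ 47(r+1)^5, since 3 ≥ (1 + 1/r)^5 for all r ≥ 17.
Combining, 3^(r + 1) ≥ 47(r+1)^5.
By induction, the statement is established for all m ≥ 17.
Hence the smallest such N is 17.

N = 17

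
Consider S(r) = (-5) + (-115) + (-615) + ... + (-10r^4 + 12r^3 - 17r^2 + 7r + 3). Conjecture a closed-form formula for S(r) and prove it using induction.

We claim S(r) = -r(2r^4 + 2r^3 + 3r^2 + 2r - 4) for all r ≥ 1.
When r = 1: S(1) = -5, and the closed form gives -5. They agree.
Inductive step: assume the claim holds for r = m, so S(m) = m(-2m^4 - 2m^3 - 3m^2 - 2m + 4).
Then S(m+1) = S(m) + (-10m^4 - 28m^3 - 41m^2 - 31m - 5) = (m(-2m^4 - 2m^3 - 3m^2 - 2m + 4)) + (-10m^4 - 28m^3 - 41m^2 - 31m - 5).
Simplifying, S(m+1) = -(m + 1)(2m^4 + 10m^3 + 21m^2 + 22m + 5) = -(m+1)(2(m+1)^4 + 2(m+1)^3 + 3(m+1)^2 + 2(m+1) - 4),
which is the closed form with r = m+1.
By the principle of mathematical induction, the result holds for all r ≥ 1.

S(r) = -r(2r^4 + 2r^3 + 3r^2 + 2r - 4)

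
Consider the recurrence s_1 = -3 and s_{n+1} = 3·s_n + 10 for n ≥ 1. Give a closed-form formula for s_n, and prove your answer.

s_n = 2·3^(n - 1) - 5

Computing the first terms: s_1 = -3, s_2 = 1, s_3 = 13. This suggests s_n = 2·3^(n - 1) - 5.
For the base case n = 1: the formula gives -3 = -3 = s_1.
For the inductive step, assume it holds for an arbitrary i ≥ 1, so s_i = 2·3^(i - 1) - 5.
Then s_{i+1} = 3·s_i + 10 = 3·(2·3^(i - 1) - 5) + 10 = 2·3^i - 5 = 2·3^((i+1) - 1) - 5,
which is the claimed formula at n = i+1.
By the principle of mathematical induction, the result holds for all n ≥ 1.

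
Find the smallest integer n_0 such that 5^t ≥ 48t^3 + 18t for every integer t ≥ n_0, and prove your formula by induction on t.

n_0 = 6

At t = 5: 3125 < 6090, so the inequality fails and n_0 ≥ 6. We prove 5^t ≥ 48t^3 + 18t for all t ≥ 6.
For the base case t = 6: 5^t = 15625 and 48t^3 + 18t = 10476, so 15625 ≥ 10476.
For the inductive step, assume it holds for an arbitrary i ≥ 6, so 5^i ≥ 48i^3 + 18i.
Then 5^(i + 1) = 5·(5^i) ≥ 5·(48i^3 + 18i).
Also, for i ≥ 6 we have 5·(48i^3 + 18i) ≥ 48(i+1)^3 + 18(i+1), since 5·(48i^3 + 18i) − (48(i+1)^3 + 18(i+1)) = 192i^3 - 144i^2 - 72i - 66, which is nonnegative for all i ≥ 6.
Combining, 5^(i + 1) ≥ 48(i+1)^3 + 18(i+1).
By induction, the statement is established for all t ≥ 6.
Hence the smallest such n_0 is 6.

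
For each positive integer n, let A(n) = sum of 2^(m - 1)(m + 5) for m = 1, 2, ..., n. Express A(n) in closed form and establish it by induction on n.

We claim A(n) = 2^n(n + 4) - 4 for all n ≥ 1.
For the base case n = 1: A(1) = 6, and the closed form gives 6. They agree.
Inductive step: assume the claim holds for n = m, so A(m) = 2^m(m + 4) - 4.
Then A(m+1) = A(m) + (2^m(m + 6)) = (2^m(m + 4) - 4) + (2^m(m + 6)).
Simplifying, A(m+1) = 2·2^m·m + 10·2^m - 4 = 2^(m+1)((m+1) + 4) - 4,
which is the closed form with n = m+1.
This completes the induction.

A(n) = 2^n(n + 4) - 4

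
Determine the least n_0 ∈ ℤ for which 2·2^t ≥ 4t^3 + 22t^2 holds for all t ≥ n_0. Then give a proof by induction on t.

n_0 = 13

At t = 12: 8192 < 10080, so the inequality fails and n_0 ≥ 13. We prove 2·2^t ≥ 4t^3 + 22t^2 for all t ≥ 13.
Base case (t = 13): 2·2^t = 16384 and 4t^3 + 22t^2 = 12506, so 16384 ≥ 12506.
Inductive step: suppose the statement holds for some i ≥ 13, so 2·2^i ≥ 4i^3 + 22i^2.
Then 2·2^(i + 1) = 2·(2·2^i) ≥ 2·(4i^3 + 22i^2).
Also, for i ≥ 13 we have 2·(4i^3 + 22i^2) ≥ 4(i+1)^3 + 22(i+1)^2, since 2·(4i^3 + 22i^2) − (4(i+1)^3 + 22(i+1)^2) = 4i^3 + 10i^2 - 56i - 26, which is nonnegative for all i ≥ 13.
Combining, 2·2^(i + 1) ≥ 4(i+1)^3 + 22(i+1)^2.
This completes the induction.
Hence the smallest such n_0 is 13.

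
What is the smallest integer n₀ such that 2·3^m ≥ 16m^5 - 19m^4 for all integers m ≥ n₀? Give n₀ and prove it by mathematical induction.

n₀ = 14

At m = 13: 3188646 < 5398029, so the inequality fails and n₀ ≥ 14. We prove 2·3^m ≥ 16m^5 - 19m^4 for all m ≥ 14.
Base step (m = 14): 2·3^m = 9565938 and 16m^5 - 19m^4 = 7875280, so 9565938 ≥ 7875280.
Inductive step: assume the claim holds for m = r, so 2·3^r ≥ 16r^5 - 19r^4.
Then 2·3^(r + 1) = 3·(2·3^r) ≥ 3·(16r^5 - 19r^4).
Also, for r ≥ 14 we have 3·(16r^5 - 19r^4) ≥ 16(r+1)^5 - 19(r+1)^4, since 3·(16r^5 - 19r^4) − (16(r+1)^5 - 19(r+1)^4) = 32r^5 - 118r^4 - 84r^3 - 46r^2 - 4r + 3, which is nonnegative for all r ≥ 14.
Combining, 2·3^(r + 1) ≥ 16(r+1)^5 - 19(r+1)^4.
By the principle of mathematical induction, the result holds for all m ≥ 14.
Hence the smallest such n₀ is 14.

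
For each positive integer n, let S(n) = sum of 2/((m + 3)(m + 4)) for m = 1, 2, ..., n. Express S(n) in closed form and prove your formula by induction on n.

We claim S(n) = n/(2(n + 4)) for all n ≥ 1.
Base step (n = 1): S(1) = 1/10, and the closed form gives 1/10. They agree.
For the inductive step, assume it holds for an arbitrary m ≥ 1, so S(m) = m/(2(m + 4)).
Then S(m+1) = S(m) + (2/((m + 4)(m + 5))) = (m/(2(m + 4))) + (2/((m + 4)(m + 5))).
Simplifying, S(m+1) = (m + 1)/(2(m + 5)) = (m+1)/(2((m+1) + 4)),
which is the closed form with n = m+1.
Hence, by induction on n, the claim holds for every n ≥ 1.

S(n) = n/(2(n + 4))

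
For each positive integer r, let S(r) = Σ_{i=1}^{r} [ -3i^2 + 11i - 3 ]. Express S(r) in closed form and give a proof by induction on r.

We claim S(r) = -r(r^2 - 4r - 2) for all r ≥ 1.
Base step (r = 1): S(1) = 5, and the closed form gives 5. They agree.
Inductive step: assume the claim holds for r = i, so S(i) = i(-i^2 + 4i + 2).
Then S(i+1) = S(i) + (-3i^2 + 5i + 5) = (i(-i^2 + 4i + 2)) + (-3i^2 + 5i + 5).
Simplifying, S(i+1) = -(i + 1)(i^2 - 2i - 5) = -(i+1)((i+1)^2 - 4(i+1) - 2),
which is the closed form with r = i+1.
This completes the induction.

S(r) = -r(r^2 - 4r - 2)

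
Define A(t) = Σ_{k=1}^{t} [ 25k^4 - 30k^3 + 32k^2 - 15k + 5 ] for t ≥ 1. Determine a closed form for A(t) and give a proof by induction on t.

A(t) = t(5t^4 + 5t^3 + 4t^2 + t + 2)

We claim A(t) = t(5t^4 + 5t^3 + 4t^2 + t + 2) for all t ≥ 1.
Base step (t = 1): A(1) = 17, and the closed form gives 17. They agree.
Inductive step: assume the claim holds for t = k, so A(k) = k(5k^4 + 5k^3 + 4k^2 + k + 2).
Then A(k+1) = A(k) + (25k^4 + 70k^3 + 92k^2 + 59k + 17) = (k(5k^4 + 5k^3 + 4k^2 + k + 2)) + (25k^4 + 70k^3 + 92k^2 + 59k + 17).
Simplifying, A(k+1) = (k + 1)(5k^4 + 25k^3 + 49k^2 + 44k + 17) = (k+1)(5(k+1)^4 + 5(k+1)^3 + 4(k+1)^2 + (k+1) + 2),
which is the closed form with t = k+1.
Hence, by induction on t, the claim holds for every t ≥ 1.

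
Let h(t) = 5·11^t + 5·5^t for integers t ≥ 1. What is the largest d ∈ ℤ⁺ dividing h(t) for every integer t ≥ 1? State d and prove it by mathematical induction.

Computing the first values: h(1) = 80 and h(2) = 730; gcd(80, 730) = 10, so d ≤ 10.
We prove 10 | 5·11^t + 5·5^t for all t ≥ 1 by induction on t.
Base step (t = 1): h(1) = 80 = 10·(8), so 10 | h(1).
Inductive step: assume the claim holds for t = r, i.e. 10 | h(r). Then
h(r+1) − 11·h(r) = (5·11^(r+1) + 5·5^(r+1)) − 11·(5·11^r + 5·5^r) = (5)·5^r·(5 − 11) = (-30)·5^r. Since 10 | h(r) by the inductive hypothesis, 10 | 11·h(r); and 10 | -30 since -30 = 10·-3. Therefore 10 | h(r+1).
By induction, the statement is established for all t ≥ 1.
Therefore the largest such d is 10.

d = 10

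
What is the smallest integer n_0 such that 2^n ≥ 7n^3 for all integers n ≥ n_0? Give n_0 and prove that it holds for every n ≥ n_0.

At n = 14: 16384 < 19208, so the inequality fails and n_0 ≥ 15. We prove 2^n ≥ 7n^3 for all n ≥ 15.
Base case (n = 15): 2^n = 32768 and 7n^3 = 23625, so 32768 ≥ 23625.
For the inductive step, assume it holds for an arbitrary i ≥ 15, so 2^i ≥ 7i^3.
Then 2^(i + 1) = 2·(2^i) ≥ 2·(7i^3).
Also, for i ≥ 15 we have 2·(7i^3) ≥ 7(i+1)^3, since 2 ≥ (1 + 1/i)^3 for all i ≥ 15.
Combining, 2^(i + 1) ≥ 7(i+1)^3.
Hence, by induction on n, the claim holds for every n ≥ 15.
Hence the smallest such n_0 is 15.

n_0 = 15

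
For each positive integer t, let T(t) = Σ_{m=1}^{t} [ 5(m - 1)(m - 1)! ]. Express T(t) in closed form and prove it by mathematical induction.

We claim T(t) = 5t! - 5 for all t ≥ 1.
When t = 1: T(1) = 0, and the closed form gives 0. They agree.
Inductive step: assume the claim holds for t = m, so T(m) = 5m! - 5.
Then T(m+1) = T(m) + (5m·m!) = (5m! - 5) + (5m·m!).
Simplifying, T(m+1) = 5(m+1)! - 5,
which is the closed form with t = m+1.
Hence, by induction on t, the claim holds for every t ≥ 1.

T(t) = 5t! - 5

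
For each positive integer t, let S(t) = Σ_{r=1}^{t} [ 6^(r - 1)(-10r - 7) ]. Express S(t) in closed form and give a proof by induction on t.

S(t) = -6^t(2t + 1) + 1

We claim S(t) = -6^t(2t + 1) + 1 for all t ≥ 1.
Base case (t = 1): S(1) = -17, and the closed form gives -17. They agree.
Inductive step: suppose the statement holds for some r ≥ 1, so S(r) = -6^r(2r + 1) + 1.
Then S(r+1) = S(r) + (6^r(-10r - 17)) = (-6^r(2r + 1) + 1) + (6^r(-10r - 17)).
Simplifying, S(r+1) = -12·6^r·r - 18·6^r + 1 = -6^(r+1)(2(r+1) + 1) + 1,
which is the closed form with t = r+1.
By induction, the statement is established for all t ≥ 1.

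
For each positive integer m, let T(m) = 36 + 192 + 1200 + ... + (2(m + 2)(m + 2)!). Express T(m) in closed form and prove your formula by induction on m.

T(m) = 2(m + 3)! - 12

We claim T(m) = 2(m + 3)! - 12 for all m ≥ 1.
Base step (m = 1): T(1) = 36, and the closed form gives 36. They agree.
Inductive step: suppose the statement holds for some r ≥ 1, so T(r) = 2(r + 3)! - 12.
Then T(r+1) = T(r) + (2(r + 3)(r + 3)!) = (2(r + 3)! - 12) + (2(r + 3)(r + 3)!).
Simplifying, T(r+1) = 2((r+1) + 3)! - 12,
which is the closed form with m = r+1.
Hence, by induction on m, the claim holds for every m ≥ 1.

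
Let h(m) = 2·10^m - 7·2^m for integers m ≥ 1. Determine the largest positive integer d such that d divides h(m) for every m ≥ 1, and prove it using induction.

d = 2

Computing the first values: h(1) = 6 and h(2) = 172; gcd(6, 172) = 2, so d ≤ 2.
We prove 2 | 2·10^m - 7·2^m for all m ≥ 1 by induction on m.
Base case (m = 1): h(1) = 6 = 2·(3), so 2 | h(1).
Inductive step: assume the claim holds for m = r, i.e. 2 | h(r). Then
h(r+1) − 10·h(r) = (2·10^(r+1) - 7·2^(r+1)) − 10·(2·10^r - 7·2^r) = (-7)·2^r·(2 − 10) = (56)·2^r. Since 2 | h(r) by the inductive hypothesis, 2 | 10·h(r); and 2 | 56 since 56 = 2·28. Therefore 2 | h(r+1).
This completes the induction.
Therefore the largest such d is 2.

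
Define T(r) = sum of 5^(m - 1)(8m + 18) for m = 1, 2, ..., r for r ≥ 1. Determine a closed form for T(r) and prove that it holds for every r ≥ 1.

T(r) = 2·5^r(r + 2) - 4

We claim T(r) = 2·5^r(r + 2) - 4 for all r ≥ 1.
When r = 1: T(1) = 26, and the closed form gives 26. They agree.
Inductive step: suppose the statement holds for some m ≥ 1, so T(m) = 2·5^m(m + 2) - 4.
Then T(m+1) = T(m) + (5^m(8m + 26)) = (2·5^m(m + 2) - 4) + (5^m(8m + 26)).
Simplifying, T(m+1) = 10·5^m·m + 30·5^m - 4 = 2·5^(m+1)((m+1) + 2) - 4,
which is the closed form with r = m+1.
This completes the induction.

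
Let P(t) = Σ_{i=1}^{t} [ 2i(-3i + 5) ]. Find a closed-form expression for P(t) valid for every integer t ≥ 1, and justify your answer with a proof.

P(t) = -2t(t - 2)(t + 1)

We claim P(t) = -2t(t - 2)(t + 1) for all t ≥ 1.
Base case (t = 1): P(1) = 4, and the closed form gives 4. They agree.
Suppose the result is true for t = i, so P(i) = 2i(-i^2 + i + 2).
Then P(i+1) = P(i) + (-6i^2 - 2i + 4) = (2i(-i^2 + i + 2)) + (-6i^2 - 2i + 4).
Simplifying, P(i+1) = -2(i - 1)(i + 1)(i + 2) = -2(i+1)((i+1) - 2)((i+1) + 1),
which is the closed form with t = i+1.
By the principle of mathematical induction, the result holds for all t ≥ 1.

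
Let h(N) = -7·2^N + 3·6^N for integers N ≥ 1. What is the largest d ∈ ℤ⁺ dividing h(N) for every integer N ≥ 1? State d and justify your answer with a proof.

d = 4

Computing the first values: h(1) = 4 and h(2) = 80; gcd(4, 80) = 4, so d ≤ 4.
We prove 4 | -7·2^N + 3·6^N for all N ≥ 1 by induction on N.
For the base case N = 1: h(1) = 4 = 4·(1), so 4 | h(1).
Inductive step: assume the claim holds for N = k, i.e. 4 | h(k). Then
h(k+1) − 6·h(k) = (-7·2^(k+1) + 3·6^(k+1)) − 6·(-7·2^k + 3·6^k) = (-7)·2^k·(2 − 6) = (28)·2^k. Since 4 | h(k) by the inductive hypothesis, 4 | 6·h(k); and 4 | 28 since 28 = 4·7. Therefore 4 | h(k+1).
By the principle of mathematical induction, the result holds for all N ≥ 1.
Therefore the largest such d is 4.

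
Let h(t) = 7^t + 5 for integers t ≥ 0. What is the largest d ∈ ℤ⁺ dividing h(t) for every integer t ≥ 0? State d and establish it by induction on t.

d = 6

Computing the first values: h(0) = 6 and h(1) = 12; gcd(6, 12) = 6, so d ≤ 6.
We prove 6 | 7^t + 5 for all t ≥ 0 by induction on t.
For the base case t = 0: h(0) = 6 = 6·(1), so 6 | h(0).
Inductive step: assume the claim holds for t = p, i.e. 6 | h(p). Then
h(p+1) = 7^(p+1) + 5 = 7·(7^p + 5) - 30 = 7·h(p) - 30. The first term is divisible by 6 by the inductive hypothesis, and -30 is divisible by 6. Hence 6 | h(p+1).
By induction, the statement is established for all t ≥ 0.
Therefore the largest such d is 6.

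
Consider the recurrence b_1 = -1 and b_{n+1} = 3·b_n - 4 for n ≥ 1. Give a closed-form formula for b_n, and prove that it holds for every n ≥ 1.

b_n = -3^n + 2

Computing the first terms: b_1 = -1, b_2 = -7, b_3 = -25. This suggests b_n = -3^n + 2.
Base step (n = 1): the formula gives -1 = -1 = b_1.
Inductive step: assume the claim holds for n = i, so b_i = -3^i + 2.
Then b_{i+1} = 3·b_i - 4 = 3·(-3^i + 2) - 4 = -3^(i + 1) + 2,
which is the claimed formula at n = i+1.
By induction, the statement is established for all n ≥ 1.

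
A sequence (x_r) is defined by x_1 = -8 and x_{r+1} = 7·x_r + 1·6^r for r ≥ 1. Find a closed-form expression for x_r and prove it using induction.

x_r = -6^r - 2·7^(r - 1)

Computing the first terms: x_1 = -8, x_2 = -50, x_3 = -314. This suggests x_r = -6^r - 2·7^(r - 1).
Base case (r = 1): the formula gives -8 = -8 = x_1.
Inductive step: assume the claim holds for r = i, so x_i = -6^i - 2·7^(i - 1).
Then x_{i+1} = 7·x_i + 1·6^i = 7·(-6^i - 2·7^(i - 1)) + 1·6^i = -6^(i + 1) - 2·7^i = -6^(i+1) - 2·7^((i+1) - 1),
which is the claimed formula at r = i+1.
Hence, by induction on r, the claim holds for every r ≥ 1.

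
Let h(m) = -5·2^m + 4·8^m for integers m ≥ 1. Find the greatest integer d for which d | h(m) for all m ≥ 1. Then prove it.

d = 2

Computing the first values: h(1) = 22 and h(2) = 236; gcd(22, 236) = 2, so d ≤ 2.
We prove 2 | -5·2^m + 4·8^m for all m ≥ 1 by induction on m.
Base case (m = 1): h(1) = 22 = 2·(11), so 2 | h(1).
Inductive step: suppose the statement holds for some r ≥ 1, i.e. 2 | h(r). Then
h(r+1) − 8·h(r) = (-5·2^(r+1) + 4·8^(r+1)) − 8·(-5·2^r + 4·8^r) = (-5)·2^r·(2 − 8) = (30)·2^r. Since 2 | h(r) by the inductive hypothesis, 2 | 8·h(r); and 2 | 30 since 30 = 2·15. Therefore 2 | h(r+1).
By the principle of mathematical induction, the result holds for all m ≥ 1.
Therefore the largest such d is 2.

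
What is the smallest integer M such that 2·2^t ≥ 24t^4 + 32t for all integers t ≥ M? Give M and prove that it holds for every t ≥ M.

At t = 21: 4194304 < 4668216, so the inequality fails and M ≥ 22. We prove 2·2^t ≥ 24t^4 + 32t for all t ≥ 22.
Base case (t = 22): 2·2^t = 8388608 and 24t^4 + 32t = 5622848, so 8388608 ≥ 5622848.
For the inductive step, assume it holds for an arbitrary j ≥ 22, so 2·2^j ≥ 24j^4 + 32j.
Then 2·2^(j + 1) = 2·(2·2^j) ≥ 2·(24j^4 + 32j).
Also, for j ≥ 22 we have 2·(24j^4 + 32j) ≥ 24(j+1)^4 + 32(j+1), since 2·(24j^4 + 32j) − (24(j+1)^4 + 32(j+1)) = 24j^4 - 96j^3 - 144j^2 - 64j - 56, which is nonnegative for all j ≥ 22.
Combining, 2·2^(j + 1) ≥ 24(j+1)^4 + 32(j+1).
Hence, by induction on t, the claim holds for every t ≥ 22.
Hence the smallest such M is 22.

M = 22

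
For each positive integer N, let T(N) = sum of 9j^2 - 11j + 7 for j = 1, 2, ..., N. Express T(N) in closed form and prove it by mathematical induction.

We claim T(N) = N(3N^2 - N + 3) for all N ≥ 1.
When N = 1: T(1) = 5, and the closed form gives 5. They agree.
For the inductive step, assume it holds for an arbitrary j ≥ 1, so T(j) = j(3j^2 - j + 3).
Then T(j+1) = T(j) + (9j^2 + 7j + 5) = (j(3j^2 - j + 3)) + (9j^2 + 7j + 5).
Simplifying, T(j+1) = (j + 1)(3j^2 + 5j + 5) = (j+1)(3(j+1)^2 - (j+1) + 3),
which is the closed form with N = j+1.
By induction, the statement is established for all N ≥ 1.

T(N) = N(3N^2 - N + 3)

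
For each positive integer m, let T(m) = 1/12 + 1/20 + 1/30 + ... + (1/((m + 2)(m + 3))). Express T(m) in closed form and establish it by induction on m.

T(m) = m/(3(m + 3))

We claim T(m) = m/(3(m + 3)) for all m ≥ 1.
Base step (m = 1): T(1) = 1/12, and the closed form gives 1/12. They agree.
Suppose the result is true for m = i, so T(i) = i/(3(i + 3)).
Then T(i+1) = T(i) + (1/((i + 3)(i + 4))) = (i/(3(i + 3))) + (1/((i + 3)(i + 4))).
Simplifying, T(i+1) = (i + 1)/(3(i + 4)) = (i+1)/(3((i+1) + 3)),
which is the closed form with m = i+1.
By induction, the statement is established for all m ≥ 1.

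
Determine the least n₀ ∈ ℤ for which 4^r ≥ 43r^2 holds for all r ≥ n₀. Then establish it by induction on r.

At r = 5: 1024 < 1075, so the inequality fails and n₀ ≥ 6. We prove 4^r ≥ 43r^2 for all r ≥ 6.
When r = 6: 4^r = 4096 and 43r^2 = 1548, so 4096 ≥ 1548.
Inductive step: suppose the statement holds for some k ≥ 6, so 4^k ≥ 43k^2.
Then 4^(k + 1) = 4·(4^k) ≥ 4·(43k^2).
Also, for k ≥ 6 we have 4·(43k^2) ≥ 43(k+1)^2, since 4 ≥ (1 + 1/k)^2 for all k ≥ 6.
Combining, 4^(k + 1) ≥ 43(k+1)^2.
By the principle of mathematical induction, the result holds for all r ≥ 6.
Hence the smallest such n₀ is 6.

n₀ = 6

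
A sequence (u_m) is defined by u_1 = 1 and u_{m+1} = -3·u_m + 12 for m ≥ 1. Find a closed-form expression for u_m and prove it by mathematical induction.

u_m = -2(-3)^(m - 1) + 3

Computing the first terms: u_1 = 1, u_2 = 9, u_3 = -15. This suggests u_m = -2(-3)^(m - 1) + 3.
Base step (m = 1): the formula gives 1 = 1 = u_1.
Inductive step: suppose the statement holds for some i ≥ 1, so u_i = -2(-3)^(i - 1) + 3.
Then u_{i+1} = -3·u_i + 12 = -3·(-2(-3)^(i - 1) + 3) + 12 = -2(-3)^i + 3 = -2(-3)^((i+1) - 1) + 3,
which is the claimed formula at m = i+1.
By the principle of mathematical induction, the result holds for all m ≥ 1.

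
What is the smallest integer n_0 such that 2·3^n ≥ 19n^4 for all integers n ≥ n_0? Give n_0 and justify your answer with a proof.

n_0 = 11

At n = 10: 118098 < 190000, so the inequality fails and n_0 ≥ 11. We prove 2·3^n ≥ 19n^4 for all n ≥ 11.
For the base case n = 11: 2·3^n = 354294 and 19n^4 = 278179, so 354294 ≥ 278179.
Inductive step: assume the claim holds for n = j, so 2·3^j ≥ 19j^4.
Then 2·3^(j + 1) = 3·(2·3^j) ≥ 3·(19j^4).
Also, for j ≥ 11 we have 3·(19j^4) ≥ 19(j+1)^4, since 3 ≥ (1 + 1/j)^4 for all j ≥ 11.
Combining, 2·3^(j + 1) ≥ 19(j+1)^4.
This completes the induction.
Hence the smallest such n_0 is 11.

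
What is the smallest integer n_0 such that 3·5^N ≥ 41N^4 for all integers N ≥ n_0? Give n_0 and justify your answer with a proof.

n_0 = 7

At N = 6: 46875 < 53136, so the inequality fails and n_0 ≥ 7. We prove 3·5^N ≥ 41N^4 for all N ≥ 7.
For the base case N = 7: 3·5^N = 234375 and 41N^4 = 98441, so 234375 ≥ 98441.
Inductive step: suppose the statement holds for some k ≥ 7, so 3·5^k ≥ 41k^4.
Then 3·5^(k + 1) = 5·(3·5^k) ≥ 5·(41k^4).
Also, for k ≥ 7 we have 5·(41k^4) ≥ 41(k+1)^4, since 5 ≥ (1 + 1/k)^4 for all k ≥ 7.
Combining, 3·5^(k + 1) ≥ 41(k+1)^4.
By induction, the statement is established for all N ≥ 7.
Hence the smallest such n_0 is 7.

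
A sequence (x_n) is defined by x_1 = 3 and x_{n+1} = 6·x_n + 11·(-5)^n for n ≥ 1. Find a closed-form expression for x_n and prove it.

Computing the first terms: x_1 = 3, x_2 = -37, x_3 = 53. This suggests x_n = -(-5)^n - 2·6^(n - 1).
When n = 1: the formula gives 3 = 3 = x_1.
Inductive step: assume the claim holds for n = k, so x_k = -(-5)^k - 2·6^(k - 1).
Then x_{k+1} = 6·x_k + 11·(-5)^k = 6·(-(-5)^k - 2·6^(k - 1)) + 11·(-5)^k = -(-5)^(k + 1) - 2·6^k = -(-5)^(k+1) - 2·6^((k+1) - 1),
which is the claimed formula at n = k+1.
Hence, by induction on n, the claim holds for every n ≥ 1.

x_n = -(-5)^n - 2·6^(n - 1)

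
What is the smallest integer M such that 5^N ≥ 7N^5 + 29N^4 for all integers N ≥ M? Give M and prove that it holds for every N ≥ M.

M = 8

At N = 7: 78125 < 187278, so the inequality fails and M ≥ 8. We prove 5^N ≥ 7N^5 + 29N^4 for all N ≥ 8.
Base case (N = 8): 5^N = 390625 and 7N^5 + 29N^4 = 348160, so 390625 ≥ 348160.
Inductive step: suppose the statement holds for some k ≥ 8, so 5^k ≥ 7k^5 + 29k^4.
Then 5^(k + 1) = 5·(5^k) ≥ 5·(7k^5 + 29k^4).
Also, for k ≥ 8 we have 5·(7k^5 + 29k^4) ≥ 7(k+1)^5 + 29(k+1)^4, since 5·(7k^5 + 29k^4) − (7(k+1)^5 + 29(k+1)^4) = 28k^5 + 81k^4 - 186k^3 - 244k^2 - 151k - 36, which is nonnegative for all k ≥ 8.
Combining, 5^(k + 1) ≥ 7(k+1)^5 + 29(k+1)^4.
By the principle of mathematical induction, the result holds for all N ≥ 8.
Hence the smallest such M is 8.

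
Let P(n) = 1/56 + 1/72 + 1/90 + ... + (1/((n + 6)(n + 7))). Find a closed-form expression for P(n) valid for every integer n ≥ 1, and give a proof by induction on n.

We claim P(n) = n/(7(n + 7)) for all n ≥ 1.
When n = 1: P(1) = 1/56, and the closed form gives 1/56. They agree.
Inductive step: assume the claim holds for n = r, so P(r) = r/(7(r + 7)).
Then P(r+1) = P(r) + (1/((r + 7)(r + 8))) = (r/(7(r + 7))) + (1/((r + 7)(r + 8))).
Simplifying, P(r+1) = (r + 1)/(7(r + 8)) = (r+1)/(7((r+1) + 7)),
which is the closed form with n = r+1.
By the principle of mathematical induction, the result holds for all n ≥ 1.

P(n) = n/(7(n + 7))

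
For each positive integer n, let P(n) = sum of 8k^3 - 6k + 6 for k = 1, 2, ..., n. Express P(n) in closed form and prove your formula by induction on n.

P(n) = n(2n^3 + 4n^2 - n + 3)

We claim P(n) = n(2n^3 + 4n^2 - n + 3) for all n ≥ 1.
Base case (n = 1): P(1) = 8, and the closed form gives 8. They agree.
For the inductive step, assume it holds for an arbitrary k ≥ 1, so P(k) = k(2k^3 + 4k^2 - k + 3).
Then P(k+1) = P(k) + (-6k + 8(k + 1)^3) = (k(2k^3 + 4k^2 - k + 3)) + (-6k + 8(k + 1)^3).
Simplifying, P(k+1) = (k + 1)(2k^3 + 10k^2 + 13k + 8) = (k+1)(2(k+1)^3 + 4(k+1)^2 - (k+1) + 3),
which is the closed form with n = k+1.
By induction, the statement is established for all n ≥ 1.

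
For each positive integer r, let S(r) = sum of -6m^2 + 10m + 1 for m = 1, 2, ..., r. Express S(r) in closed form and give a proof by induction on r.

S(r) = -r(2r^2 - 2r - 5)

We claim S(r) = -r(2r^2 - 2r - 5) for all r ≥ 1.
For the base case r = 1: S(1) = 5, and the closed form gives 5. They agree.
Inductive step: assume the claim holds for r = m, so S(m) = m(-2m^2 + 2m + 5).
Then S(m+1) = S(m) + (-6m^2 - 2m + 5) = (m(-2m^2 + 2m + 5)) + (-6m^2 - 2m + 5).
Simplifying, S(m+1) = -(m + 1)(2m^2 + 2m - 5) = -(m+1)(2(m+1)^2 - 2(m+1) - 5),
which is the closed form with r = m+1.
This completes the induction.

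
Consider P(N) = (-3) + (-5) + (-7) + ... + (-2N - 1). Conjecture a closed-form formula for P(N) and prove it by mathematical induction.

P(N) = -N(N + 2)

We claim P(N) = -N(N + 2) for all N ≥ 1.
For the base case N = 1: P(1) = -3, and the closed form gives -3. They agree.
Suppose the result is true for N = i, so P(i) = i(-i - 2).
Then P(i+1) = P(i) + (-2i - 3) = (i(-i - 2)) + (-2i - 3).
Simplifying, P(i+1) = -(i + 1)(i + 3) = -(i+1)((i+1) + 2),
which is the closed form with N = i+1.
By induction, the statement is established for all N ≥ 1.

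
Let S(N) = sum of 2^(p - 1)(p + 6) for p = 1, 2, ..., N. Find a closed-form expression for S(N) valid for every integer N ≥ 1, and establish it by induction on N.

S(N) = 2^N(N + 5) - 5

We claim S(N) = 2^N(N + 5) - 5 for all N ≥ 1.
When N = 1: S(1) = 7, and the closed form gives 7. They agree.
For the inductive step, assume it holds for an arbitrary p ≥ 1, so S(p) = 2^p(p + 5) - 5.
Then S(p+1) = S(p) + (2^p(p + 7)) = (2^p(p + 5) - 5) + (2^p(p + 7)).
Simplifying, S(p+1) = 2·2^p·p + 12·2^p - 5 = 2^(p+1)((p+1) + 5) - 5,
which is the closed form with N = p+1.
This completes the induction.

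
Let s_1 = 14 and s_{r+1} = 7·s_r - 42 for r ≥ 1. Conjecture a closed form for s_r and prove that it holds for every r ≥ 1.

s_r = 7^r + 7

Computing the first terms: s_1 = 14, s_2 = 56, s_3 = 350. This suggests s_r = 7^r + 7.
Base case (r = 1): the formula gives 14 = 14 = s_1.
For the inductive step, assume it holds for an arbitrary i ≥ 1, so s_i = 7^i + 7.
Then s_{i+1} = 7·s_i - 42 = 7·(7^i + 7) - 42 = 7^(i + 1) + 7,
which is the claimed formula at r = i+1.
Hence, by induction on r, the claim holds for every r ≥ 1.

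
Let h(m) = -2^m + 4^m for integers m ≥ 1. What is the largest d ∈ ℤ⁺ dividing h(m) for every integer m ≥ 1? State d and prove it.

d = 2

Computing the first values: h(1) = 2 and h(2) = 12; gcd(2, 12) = 2, so d ≤ 2.
We prove 2 | -2^m + 4^m for all m ≥ 1 by induction on m.
Base case (m = 1): h(1) = 2 = 2·(1), so 2 | h(1).
Suppose the result is true for m = i, i.e. 2 | h(i). Then
4^{i+1} − 2^{i+1} = 4·4^i − 2·2^i = 4·(4^i − 2^i) + (2)·2^i. The first term is divisible by 2 by the inductive hypothesis, and the second term (2)·2^i is divisible by 2 since 2 | 2. Hence 2 | h(i+1).
Hence, by induction on m, the claim holds for every m ≥ 1.
Therefore the largest such d is 2.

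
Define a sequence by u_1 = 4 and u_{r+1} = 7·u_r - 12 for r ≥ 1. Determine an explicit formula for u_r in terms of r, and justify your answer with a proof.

u_r = 2·7^(r - 1) + 2

Computing the first terms: u_1 = 4, u_2 = 16, u_3 = 100. This suggests u_r = 2·7^(r - 1) + 2.
Base step (r = 1): the formula gives 4 = 4 = u_1.
Suppose the result is true for r = p, so u_p = 2·7^(p - 1) + 2.
Then u_{p+1} = 7·u_p - 12 = 7·(2·7^(p - 1) + 2) - 12 = 2·7^p + 2 = 2·7^((p+1) - 1) + 2,
which is the claimed formula at r = p+1.
By the principle of mathematical induction, the result holds for all r ≥ 1.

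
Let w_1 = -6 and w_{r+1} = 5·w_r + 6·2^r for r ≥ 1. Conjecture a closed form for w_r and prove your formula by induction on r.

Computing the first terms: w_1 = -6, w_2 = -18, w_3 = -66. This suggests w_r = -2^(r + 1) - 2·5^(r - 1).
When r = 1: the formula gives -6 = -6 = w_1.
Inductive step: suppose the statement holds for some m ≥ 1, so w_m = -2^(m + 1) - 2·5^(m - 1).
Then w_{m+1} = 5·w_m + 6·2^m = 5·(-2^(m + 1) - 2·5^(m - 1)) + 6·2^m = -2^(m + 2) - 2·5^m = -2^((m+1) + 1) - 2·5^((m+1) - 1),
which is the claimed formula at r = m+1.
Hence, by induction on r, the claim holds for every r ≥ 1.

w_r = -2^(r + 1) - 2·5^(r - 1)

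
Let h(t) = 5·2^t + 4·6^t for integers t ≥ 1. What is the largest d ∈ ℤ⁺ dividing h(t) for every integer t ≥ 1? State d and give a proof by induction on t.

d = 2

Computing the first values: h(1) = 34 and h(2) = 164; gcd(34, 164) = 2, so d ≤ 2.
We prove 2 | 5·2^t + 4·6^t for all t ≥ 1 by induction on t.
For the base case t = 1: h(1) = 34 = 2·(17), so 2 | h(1).
For the inductive step, assume it holds for an arbitrary p ≥ 1, i.e. 2 | h(p). Then
h(p+1) − 6·h(p) = (5·2^(p+1) + 4·6^(p+1)) − 6·(5·2^p + 4·6^p) = (5)·2^p·(2 − 6) = (-20)·2^p. Since 2 | h(p) by the inductive hypothesis, 2 | 6·h(p); and 2 | -20 since -20 = 2·-10. Therefore 2 | h(p+1).
By the principle of mathematical induction, the result holds for all t ≥ 1.
Therefore the largest such d is 2.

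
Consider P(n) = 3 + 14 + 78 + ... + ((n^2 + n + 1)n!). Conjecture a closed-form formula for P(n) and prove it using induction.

P(n) = (n + 1)(n + 1)! - 1

We claim P(n) = (n + 1)(n + 1)! - 1 for all n ≥ 1.
Base step (n = 1): P(1) = 3, and the closed form gives 3. They agree.
Inductive step: assume the claim holds for n = p, so P(p) = (p + 1)(p + 1)! - 1.
Then P(p+1) = P(p) + ((p^2 + 3p + 3)(p + 1)!) = ((p + 1)(p + 1)! - 1) + ((p^2 + 3p + 3)(p + 1)!).
Simplifying, P(p+1) = ((p+1) + 1)((p+1) + 1)! - 1,
which is the closed form with n = p+1.
This completes the induction.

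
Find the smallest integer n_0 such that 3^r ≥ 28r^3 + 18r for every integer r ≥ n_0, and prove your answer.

n_0 = 10

At r = 9: 19683 < 20574, so the inequality fails and n_0 ≥ 10. We prove 3^r ≥ 28r^3 + 18r for all r ≥ 10.
When r = 10: 3^r = 59049 and 28r^3 + 18r = 28180, so 59049 ≥ 28180.
Inductive step: suppose the statement holds for some i ≥ 10, so 3^i ≥ 28i^3 + 18i.
Then 3^(i + 1) = 3·(3^i) ≥ 3·(28i^3 + 18i).
Also, for i ≥ 10 we have 3·(28i^3 + 18i) ≥ 28(i+1)^3 + 18(i+1), since 3·(28i^3 + 18i) − (28(i+1)^3 + 18(i+1)) = 56i^3 - 84i^2 - 48i - 46, which is nonnegative for all i ≥ 10.
Combining, 3^(i + 1) ≥ 28(i+1)^3 + 18(i+1).
By the principle of mathematical induction, the result holds for all r ≥ 10.
Hence the smallest such n_0 is 10.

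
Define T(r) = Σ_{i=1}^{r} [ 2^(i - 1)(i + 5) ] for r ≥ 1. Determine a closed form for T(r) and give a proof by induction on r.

T(r) = 2^r(r + 4) - 4

We claim T(r) = 2^r(r + 4) - 4 for all r ≥ 1.
Base step (r = 1): T(1) = 6, and the closed form gives 6. They agree.
Inductive step: assume the claim holds for r = i, so T(i) = 2^i(i + 4) - 4.
Then T(i+1) = T(i) + (2^i(i + 6)) = (2^i(i + 4) - 4) + (2^i(i + 6)).
Simplifying, T(i+1) = 2·2^i·i + 10·2^i - 4 = 2^(i+1)((i+1) + 4) - 4,
which is the closed form with r = i+1.
Hence, by induction on r, the claim holds for every r ≥ 1.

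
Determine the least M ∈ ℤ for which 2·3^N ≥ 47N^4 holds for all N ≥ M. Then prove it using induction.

At N = 11: 354294 < 688127, so the inequality fails and M ≥ 12. We prove 2·3^N ≥ 47N^4 for all N ≥ 12.
For the base case N = 12: 2·3^N = 1062882 and 47N^4 = 974592, so 1062882 ≥ 974592.
Suppose the result is true for N = i, so 2·3^i ≥ 47i^4.
Then 2·3^(i + 1) = 3·(2·3^i) ≥ 3·(47i^4).
Also, for i ≥ 12 we have 3·(47i^4) ≥ 47(i+1)^4, since 3 ≥ (1 + 1/i)^4 for all i ≥ 12.
Combining, 2·3^(i + 1) ≥ 47(i+1)^4.
Hence, by induction on N, the claim holds for every N ≥ 12.
Hence the smallest such M is 12.

M = 12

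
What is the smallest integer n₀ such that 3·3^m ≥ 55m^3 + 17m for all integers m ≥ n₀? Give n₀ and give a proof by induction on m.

n₀ = 9

At m = 8: 19683 < 28296, so the inequality fails and n₀ ≥ 9. We prove 3·3^m ≥ 55m^3 + 17m for all m ≥ 9.
Base step (m = 9): 3·3^m = 59049 and 55m^3 + 17m = 40248, so 59049 ≥ 40248.
For the inductive step, assume it holds for an arbitrary k ≥ 9, so 3·3^k ≥ 55k^3 + 17k.
Then 3·3^(k + 1) = 3·(3·3^k) ≥ 3·(55k^3 + 17k).
Also, for k ≥ 9 we have 3·(55k^3 + 17k) ≥ 55(k+1)^3 + 17(k+1), since 3·(55k^3 + 17k) − (55(k+1)^3 + 17(k+1)) = 110k^3 - 165k^2 - 131k - 72, which is nonnegative for all k ≥ 9.
Combining, 3·3^(k + 1) ≥ 55(k+1)^3 + 17(k+1).
This completes the induction.
Hence the smallest such n₀ is 9.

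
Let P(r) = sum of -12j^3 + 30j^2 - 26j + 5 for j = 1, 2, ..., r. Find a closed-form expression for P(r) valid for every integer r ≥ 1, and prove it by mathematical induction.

We claim P(r) = -r(3r^3 - 4r^2 + r + 3) for all r ≥ 1.
Base step (r = 1): P(1) = -3, and the closed form gives -3. They agree.
Inductive step: suppose the statement holds for some j ≥ 1, so P(j) = j(-3j^3 + 4j^2 - j - 3).
Then P(j+1) = P(j) + (-12j^3 - 6j^2 - 2j - 3) = (j(-3j^3 + 4j^2 - j - 3)) + (-12j^3 - 6j^2 - 2j - 3).
Simplifying, P(j+1) = -(j + 1)(3j^3 + 5j^2 + 2j + 3) = -(j+1)(3(j+1)^3 - 4(j+1)^2 + (j+1) + 3),
which is the closed form with r = j+1.
Hence, by induction on r, the claim holds for every r ≥ 1.

P(r) = -r(3r^3 - 4r^2 + r + 3)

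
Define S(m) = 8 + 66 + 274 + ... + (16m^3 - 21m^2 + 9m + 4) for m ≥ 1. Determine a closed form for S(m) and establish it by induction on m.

We claim S(m) = m(4m^3 + m^2 - 2m + 5) for all m ≥ 1.
Base step (m = 1): S(1) = 8, and the closed form gives 8. They agree.
Suppose the result is true for m = p, so S(p) = p(4p^3 + p^2 - 2p + 5).
Then S(p+1) = S(p) + (16p^3 + 27p^2 + 15p + 8) = (p(4p^3 + p^2 - 2p + 5)) + (16p^3 + 27p^2 + 15p + 8).
Simplifying, S(p+1) = (p + 1)(4p^3 + 13p^2 + 12p + 8) = (p+1)(4(p+1)^3 + (p+1)^2 - 2(p+1) + 5),
which is the closed form with m = p+1.
Hence, by induction on m, the claim holds for every m ≥ 1.

S(m) = m(4m^3 + m^2 - 2m + 5)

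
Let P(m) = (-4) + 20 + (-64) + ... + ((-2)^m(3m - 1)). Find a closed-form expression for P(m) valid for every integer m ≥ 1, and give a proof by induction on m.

P(m) = 2(-2)^m·m

We claim P(m) = 2(-2)^m·m for all m ≥ 1.
For the base case m = 1: P(1) = -4, and the closed form gives -4. They agree.
For the inductive step, assume it holds for an arbitrary i ≥ 1, so P(i) = 2(-2)^i·i.
Then P(i+1) = P(i) + ((-2)^(i + 1)(3i + 2)) = (2(-2)^i·i) + ((-2)^(i + 1)(3i + 2)).
Simplifying, P(i+1) = (-2)^(i + 2)(-i - 1) = 2(-2)^(i+1)·(i+1),
which is the closed form with m = i+1.
This completes the induction.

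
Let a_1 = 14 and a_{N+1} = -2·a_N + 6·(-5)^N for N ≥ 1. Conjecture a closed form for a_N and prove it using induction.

Computing the first terms: a_1 = 14, a_2 = -58, a_3 = 266. This suggests a_N = (-2)^(N + 1) - 2(-5)^N.
Base step (N = 1): the formula gives 14 = 14 = a_1.
Inductive step: suppose the statement holds for some i ≥ 1, so a_i = (-2)^(i + 1) - 2(-5)^i.
Then a_{i+1} = -2·a_i + 6·(-5)^i = -2·((-2)^(i + 1) - 2(-5)^i) + 6·(-5)^i = (-2)^(i + 2) - 2(-5)^(i + 1) = (-2)^((i+1) + 1) - 2(-5)^(i+1),
which is the claimed formula at N = i+1.
Hence, by induction on N, the claim holds for every N ≥ 1.

a_N = (-2)^(N + 1) - 2(-5)^N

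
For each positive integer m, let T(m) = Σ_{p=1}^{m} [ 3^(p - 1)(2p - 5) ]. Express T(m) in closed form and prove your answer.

We claim T(m) = 3^m(m - 3) + 3 for all m ≥ 1.
For the base case m = 1: T(1) = -3, and the closed form gives -3. They agree.
For the inductive step, assume it holds for an arbitrary p ≥ 1, so T(p) = 3^p(p - 3) + 3.
Then T(p+1) = T(p) + (3^p(2p - 3)) = (3^p(p - 3) + 3) + (3^p(2p - 3)).
Simplifying, T(p+1) = 3·3^p·p - 6·3^p + 3 = 3^(p+1)((p+1) - 3) + 3,
which is the closed form with m = p+1.
Hence, by induction on m, the claim holds for every m ≥ 1.

T(m) = 3^m(m - 3) + 3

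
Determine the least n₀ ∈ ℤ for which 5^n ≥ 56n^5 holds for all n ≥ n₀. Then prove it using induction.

At n = 9: 1953125 < 3306744, so the inequality fails and n₀ ≥ 10. We prove 5^n ≥ 56n^5 for all n ≥ 10.
When n = 10: 5^n = 9765625 and 56n^5 = 5600000, so 9765625 ≥ 5600000.
Suppose the result is true for n = r, so 5^r ≥ 56r^5.
Then 5^(r + 1) = 5·(5^r) ≥ 5·(56r^5).
Also, for r ≥ 10 we have 5·(56r^5) ≥ 56(r+1)^5, since 5 ≥ (1 + 1/r)^5 for all r ≥ 10.
Combining, 5^(r + 1) ≥ 56(r+1)^5.
By induction, the statement is established for all n ≥ 10.
Hence the smallest such n₀ is 10.

n₀ = 10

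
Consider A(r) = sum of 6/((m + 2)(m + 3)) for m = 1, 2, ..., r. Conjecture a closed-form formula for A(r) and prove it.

A(r) = 2r/(r + 3)

We claim A(r) = 2r/(r + 3) for all r ≥ 1.
Base step (r = 1): A(1) = 1/2, and the closed form gives 1/2. They agree.
Inductive step: suppose the statement holds for some m ≥ 1, so A(m) = 2m/(m + 3).
Then A(m+1) = A(m) + (6/((m + 3)(m + 4))) = (2m/(m + 3)) + (6/((m + 3)(m + 4))).
Simplifying, A(m+1) = 2(m + 1)/(m + 4) = 2(m+1)/((m+1) + 3),
which is the closed form with r = m+1.
This completes the induction.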